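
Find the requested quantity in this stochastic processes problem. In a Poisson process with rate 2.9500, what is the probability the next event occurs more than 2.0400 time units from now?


P(X > t) = exp(-lambda * t)
= exp(-2.9500 * 2.0400)
= exp(-6.0180) = 0.0024

0.0024


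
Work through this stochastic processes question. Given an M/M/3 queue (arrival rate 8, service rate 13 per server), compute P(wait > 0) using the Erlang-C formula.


a = lambda/mu = 0.6154
rho = a/c = 0.2051
Erlang-C formula applied:
C(c,a) = 0.0264

0.0264


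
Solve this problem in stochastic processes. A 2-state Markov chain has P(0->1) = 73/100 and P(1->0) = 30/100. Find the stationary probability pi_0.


Stationary distribution: pi_0 = p10/(p01+p10), pi_1 = p01/(p01+p10)
p01 = 0.7300, p10 = 0.3000
pi_0 = 0.2913

0.2913


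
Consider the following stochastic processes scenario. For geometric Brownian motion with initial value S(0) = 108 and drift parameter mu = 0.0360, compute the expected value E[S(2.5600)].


E[S(t)] = S(0) * exp(mu * t)
= 108 * exp(0.0360 * 2.5600)
= 108 * 1.0965
= 118.4263

118.4263


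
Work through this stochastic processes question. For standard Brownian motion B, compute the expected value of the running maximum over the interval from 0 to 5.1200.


E(max B(s)) = sqrt(2t/pi)
= sqrt(2*5.1200/pi)
= sqrt(3.2595)
= 1.8054

1.8054


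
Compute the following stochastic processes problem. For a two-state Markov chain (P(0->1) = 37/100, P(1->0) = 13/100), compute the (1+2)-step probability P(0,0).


P^3 = P^1 * P^2
Computing via matrix multiplication of the transition matrix.
Entry (0,0) of P^3 = 0.3525

0.3525


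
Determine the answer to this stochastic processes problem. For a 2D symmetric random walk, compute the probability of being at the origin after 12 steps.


P = C(12,6)^2 / 4^12
= 924^2 / 16777216
= 853776 / 16777216
= 0.0509

0.0509


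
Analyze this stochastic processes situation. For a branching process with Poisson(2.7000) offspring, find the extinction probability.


Since mu = 2.7000 > 1, extinction prob q < 1.
Solve s = exp(mu*(s-1)) iteratively.
q = 0.0844

0.0844


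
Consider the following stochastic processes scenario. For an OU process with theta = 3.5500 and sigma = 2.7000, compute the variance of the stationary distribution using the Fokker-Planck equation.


Stationary variance = sigma^2 / (2*theta)
= 2.7000^2 / (2*3.5500)
= 7.2900 / 7.1000
= 1.0268

1.0268


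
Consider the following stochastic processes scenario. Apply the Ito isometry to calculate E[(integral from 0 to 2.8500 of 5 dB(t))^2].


By Ito isometry: E[(int f dB)^2] = int f^2 dt
= 5^2 * 2.8500
= 25 * 2.8500 = 71.2500

71.2500


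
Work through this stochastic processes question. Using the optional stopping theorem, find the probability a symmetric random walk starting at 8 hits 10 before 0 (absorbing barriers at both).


By optional stopping theorem: E(M at tau) = M(0) = 8
P(hit 10)*10 + P(hit 0)*0 = 8
P(hit 10) = (8 - 0)/(10 - 0) = 4/5 = 0.8000

0.8000


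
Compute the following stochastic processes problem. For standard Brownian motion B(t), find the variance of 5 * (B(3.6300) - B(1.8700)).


Var(alpha*(B(t)-B(s))) = alpha^2 * (t-s)
= 5^2 * (3.6300 - 1.8700)
= 25 * 1.7600
= 44.0000

44.0000


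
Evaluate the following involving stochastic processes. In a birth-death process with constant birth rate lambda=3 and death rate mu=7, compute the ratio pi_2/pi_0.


For birth-death process, pi_n/pi_0 = (lambda/mu)^n
= (3/7)^2
= 0.1837

0.1837


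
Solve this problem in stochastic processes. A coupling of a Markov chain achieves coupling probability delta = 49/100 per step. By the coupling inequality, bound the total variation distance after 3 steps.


TV distance bound <= (1-delta)^n
= (1 - 0.4900)^3
= 0.5100^3
= 0.1327

0.1327


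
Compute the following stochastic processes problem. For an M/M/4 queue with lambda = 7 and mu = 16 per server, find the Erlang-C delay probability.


a = lambda/mu = 0.4375
rho = a/c = 0.1094
Erlang-C formula applied:
C(c,a) = 0.0011

0.0011


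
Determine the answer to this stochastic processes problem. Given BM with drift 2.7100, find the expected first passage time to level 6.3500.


Expected first passage time = a/mu
= 6.3500/2.7100
= 2.3432

2.3432


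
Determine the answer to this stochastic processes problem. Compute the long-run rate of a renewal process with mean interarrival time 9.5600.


Long-run renewal rate = 1/E(X)
= 1/9.5600
= 0.1046

0.1046


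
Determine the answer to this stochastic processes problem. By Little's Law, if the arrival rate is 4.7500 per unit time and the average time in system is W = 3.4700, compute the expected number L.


Little's Law: L = lambda * W
= 4.7500 * 3.4700
= 16.4825

16.4825


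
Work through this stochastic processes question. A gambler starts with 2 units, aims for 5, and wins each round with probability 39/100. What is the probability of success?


Gambler's ruin formula:
r = q/p = 0.6100/0.3900 = 1.5641
P(win) = (1 - r^i)/(1 - r^N)
= (1 - 1.5641^2)/(1 - 1.5641^5)
= 0.1730

0.1730


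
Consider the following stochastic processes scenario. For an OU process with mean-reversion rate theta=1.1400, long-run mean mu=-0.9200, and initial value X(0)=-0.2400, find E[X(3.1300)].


E[X(t)] = mu + (X(0) - mu)*exp(-theta*t)
= -0.9200 + (-0.2400 - -0.9200)*exp(-1.1400*3.1300)
= -0.9200 + 0.6800 * 0.0282
= -0.9008

-0.9008


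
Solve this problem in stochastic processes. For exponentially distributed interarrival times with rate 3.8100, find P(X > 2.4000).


P(X > t) = exp(-lambda * t)
= exp(-3.8100 * 2.4000)
= exp(-9.1440) = 1.0686e-04

1.0686e-04


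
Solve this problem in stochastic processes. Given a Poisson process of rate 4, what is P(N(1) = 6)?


P(N(t)=k) = (lambda*t)^k * exp(-lambda*t) / k!
lambda*t = 4
= 4^6 * exp(-4) / 6!
= 4096 * 0.0183 / 720
= 0.1042

0.1042


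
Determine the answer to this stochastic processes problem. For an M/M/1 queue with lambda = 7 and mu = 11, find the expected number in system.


rho = 7/11 = 0.6364
L = rho/(1-rho)
= 0.6364/0.3636
= 1.7500

1.7500


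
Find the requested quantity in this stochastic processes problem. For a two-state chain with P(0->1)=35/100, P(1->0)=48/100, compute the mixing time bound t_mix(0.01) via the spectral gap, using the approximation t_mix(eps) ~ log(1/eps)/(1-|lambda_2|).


lambda_2 = |1 - p01 - p10| = |1 - 0.3500 - 0.4800| = 0.1700
t_mix ~ log(1/eps)/(1 - |lambda_2|)
= log(100)/(1 - 0.1700) = 4.6052/0.8300
= 5.5484

5.5484


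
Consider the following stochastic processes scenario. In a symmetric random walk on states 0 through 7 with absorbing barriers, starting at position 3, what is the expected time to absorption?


For symmetric RW on 0,...,N with absorbing barriers, E(i) = i*(N-i)
E(3) = 3 * 4 = 12

12


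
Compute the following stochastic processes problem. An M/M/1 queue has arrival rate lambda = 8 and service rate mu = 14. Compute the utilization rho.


rho = lambda/mu
= 8/14
= 0.5714

0.5714


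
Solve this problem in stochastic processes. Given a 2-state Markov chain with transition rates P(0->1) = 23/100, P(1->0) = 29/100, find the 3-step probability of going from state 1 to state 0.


Computing P^3 by matrix multiplication.
P = [[0.7700, 0.2300], [0.2900, 0.7100]]
After raising P to the power 3:
P^3(1,0) = 0.4960

0.4960


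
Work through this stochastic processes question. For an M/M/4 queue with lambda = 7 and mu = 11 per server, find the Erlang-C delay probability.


a = lambda/mu = 0.6364
rho = a/c = 0.1591
Erlang-C formula applied:
C(c,a) = 0.0043

0.0043


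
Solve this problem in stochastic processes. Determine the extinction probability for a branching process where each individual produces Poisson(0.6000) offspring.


Since mu = 0.6000 <= 1, extinction probability = 1.

1.0000


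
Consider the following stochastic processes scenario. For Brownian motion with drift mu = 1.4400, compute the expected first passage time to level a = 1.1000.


Expected first passage time = a/mu
= 1.1000/1.4400
= 0.7639

0.7639


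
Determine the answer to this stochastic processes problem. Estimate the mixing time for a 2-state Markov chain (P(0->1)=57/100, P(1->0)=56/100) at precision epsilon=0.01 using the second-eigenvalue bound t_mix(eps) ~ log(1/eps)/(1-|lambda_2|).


lambda_2 = |1 - p01 - p10| = |1 - 0.5700 - 0.5600| = 0.1300
t_mix ~ log(1/eps)/(1 - |lambda_2|)
= log(100)/(1 - 0.1300) = 4.6052/0.8700
= 5.2933

5.2933


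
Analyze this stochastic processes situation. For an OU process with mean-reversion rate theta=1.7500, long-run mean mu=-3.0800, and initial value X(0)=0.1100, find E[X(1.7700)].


E[X(t)] = mu + (X(0) - mu)*exp(-theta*t)
= -3.0800 + (0.1100 - -3.0800)*exp(-1.7500*1.7700)
= -3.0800 + 3.1900 * 0.0452
= -2.9359

-2.9359


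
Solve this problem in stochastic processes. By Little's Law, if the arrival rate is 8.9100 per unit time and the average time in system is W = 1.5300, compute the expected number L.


Little's Law: L = lambda * W
= 8.9100 * 1.5300
= 13.6323

13.6323


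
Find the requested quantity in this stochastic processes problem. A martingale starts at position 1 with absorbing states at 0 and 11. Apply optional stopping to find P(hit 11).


By optional stopping theorem: E(M at tau) = M(0) = 1
P(hit 11)*11 + P(hit 0)*0 = 1
P(hit 11) = (1 - 0)/(11 - 0) = 1/11 = 0.0909

0.0909


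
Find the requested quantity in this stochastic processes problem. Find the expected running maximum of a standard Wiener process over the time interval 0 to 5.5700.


E(max B(s)) = sqrt(2t/pi)
= sqrt(2*5.5700/pi)
= sqrt(3.5460)
= 1.8831

1.8831


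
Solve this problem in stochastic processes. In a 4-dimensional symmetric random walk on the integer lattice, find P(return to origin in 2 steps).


P(return in 2 steps) = P(reverse first step) = 1/(2d)
= 1/8
= 0.1250

0.1250


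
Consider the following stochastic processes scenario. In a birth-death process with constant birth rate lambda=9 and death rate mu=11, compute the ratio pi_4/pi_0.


For birth-death process, pi_n/pi_0 = (lambda/mu)^n
= (9/11)^4
= 0.4481

0.4481


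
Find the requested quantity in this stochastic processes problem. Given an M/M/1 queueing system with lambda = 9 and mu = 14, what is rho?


rho = lambda/mu
= 9/14
= 0.6429

0.6429


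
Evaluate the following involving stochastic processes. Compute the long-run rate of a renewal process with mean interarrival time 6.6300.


Long-run renewal rate = 1/E(X)
= 1/6.6300
= 0.1508

0.1508


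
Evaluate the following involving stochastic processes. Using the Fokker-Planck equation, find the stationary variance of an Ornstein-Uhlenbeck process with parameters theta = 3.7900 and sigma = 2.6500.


Stationary variance = sigma^2 / (2*theta)
= 2.6500^2 / (2*3.7900)
= 7.0225 / 7.5800
= 0.9265

0.9265


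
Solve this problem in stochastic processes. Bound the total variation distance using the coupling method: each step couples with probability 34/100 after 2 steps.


TV distance bound <= (1-delta)^n
= (1 - 0.3400)^2
= 0.6600^2
= 0.4356

0.4356


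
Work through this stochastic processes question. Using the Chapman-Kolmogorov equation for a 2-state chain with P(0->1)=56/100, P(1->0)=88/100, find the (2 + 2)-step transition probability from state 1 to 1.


P^4 = P^2 * P^2
Computing via matrix multiplication of the transition matrix.
Entry (1,1) of P^4 = 0.4118

0.4118


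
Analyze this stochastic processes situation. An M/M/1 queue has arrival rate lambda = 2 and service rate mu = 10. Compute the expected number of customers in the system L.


rho = 2/10 = 0.2000
L = rho/(1-rho)
= 0.2000/0.8000
= 0.2500

0.2500


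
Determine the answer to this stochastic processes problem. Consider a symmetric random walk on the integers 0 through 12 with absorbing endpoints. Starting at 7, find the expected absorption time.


For symmetric RW on 0,...,N with absorbing barriers, E(i) = i*(N-i)
E(7) = 7 * 5 = 35

35


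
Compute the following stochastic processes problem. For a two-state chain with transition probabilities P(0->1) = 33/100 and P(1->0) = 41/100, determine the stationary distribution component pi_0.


Stationary distribution: pi_0 = p10/(p01+p10), pi_1 = p01/(p01+p10)
p01 = 0.3300, p10 = 0.4100
pi_0 = 0.5541

0.5541


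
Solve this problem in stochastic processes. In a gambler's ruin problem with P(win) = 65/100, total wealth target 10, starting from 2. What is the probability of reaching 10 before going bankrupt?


Gambler's ruin formula:
r = q/p = 0.3500/0.6500 = 0.5385
P(win) = (1 - r^i)/(1 - r^N)
= (1 - 0.5385^2)/(1 - 0.5385^10)
= 0.7115

0.7115


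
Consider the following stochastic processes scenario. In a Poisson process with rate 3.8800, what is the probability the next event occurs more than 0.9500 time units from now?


P(X > t) = exp(-lambda * t)
= exp(-3.8800 * 0.9500)
= exp(-3.6860) = 0.0251

0.0251


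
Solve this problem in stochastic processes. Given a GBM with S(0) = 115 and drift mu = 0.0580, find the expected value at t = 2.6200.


E[S(t)] = S(0) * exp(mu * t)
= 115 * exp(0.0580 * 2.6200)
= 115 * 1.1641
= 133.8731

133.8731


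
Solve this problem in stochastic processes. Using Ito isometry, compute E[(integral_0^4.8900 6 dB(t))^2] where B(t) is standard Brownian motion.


By Ito isometry: E[(int f dB)^2] = int f^2 dt
= 6^2 * 4.8900
= 36 * 4.8900 = 176.0400

176.0400


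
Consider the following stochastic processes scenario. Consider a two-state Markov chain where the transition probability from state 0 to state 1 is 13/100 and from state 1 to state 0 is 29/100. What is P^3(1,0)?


Computing P^3 by matrix multiplication.
P = [[0.8700, 0.1300], [0.2900, 0.7100]]
After raising P to the power 3:
P^3(1,0) = 0.5558

0.5558


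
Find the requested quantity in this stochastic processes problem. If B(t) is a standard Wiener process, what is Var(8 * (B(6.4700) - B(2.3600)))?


Var(alpha*(B(t)-B(s))) = alpha^2 * (t-s)
= 8^2 * (6.4700 - 2.3600)
= 64 * 4.1100
= 263.0400

263.0400


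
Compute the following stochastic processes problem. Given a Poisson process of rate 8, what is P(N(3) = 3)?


P(N(t)=k) = (lambda*t)^k * exp(-lambda*t) / k!
lambda*t = 24
= 24^3 * exp(-24) / 3!
= 13824 * 3.7751e-11 / 6
= 8.6979e-08

8.6979e-08


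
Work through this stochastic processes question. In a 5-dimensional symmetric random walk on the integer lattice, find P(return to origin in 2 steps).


P(return in 2 steps) = P(reverse first step) = 1/(2d)
= 1/10
= 0.1000

0.1000


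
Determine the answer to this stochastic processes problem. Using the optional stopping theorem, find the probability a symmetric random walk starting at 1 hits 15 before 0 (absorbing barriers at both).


By optional stopping theorem: E(M at tau) = M(0) = 1
P(hit 15)*15 + P(hit 0)*0 = 1
P(hit 15) = (1 - 0)/(15 - 0) = 1/15 = 0.0667

0.0667


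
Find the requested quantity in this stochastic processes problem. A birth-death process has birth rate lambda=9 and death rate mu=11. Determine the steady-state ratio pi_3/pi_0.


For birth-death process, pi_n/pi_0 = (lambda/mu)^n
= (9/11)^3
= 0.5477

0.5477


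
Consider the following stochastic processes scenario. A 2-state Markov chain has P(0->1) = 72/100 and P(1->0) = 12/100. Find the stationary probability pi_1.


Stationary distribution: pi_0 = p10/(p01+p10), pi_1 = p01/(p01+p10)
p01 = 0.7200, p10 = 0.1200
pi_1 = 0.8571

0.8571


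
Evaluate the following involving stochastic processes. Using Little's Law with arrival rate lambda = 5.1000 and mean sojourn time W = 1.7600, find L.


Little's Law: L = lambda * W
= 5.1000 * 1.7600
= 8.9760

8.9760


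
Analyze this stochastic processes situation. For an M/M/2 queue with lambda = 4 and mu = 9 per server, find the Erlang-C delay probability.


a = lambda/mu = 0.4444
rho = a/c = 0.2222
Erlang-C formula applied:
C(c,a) = 0.0808

0.0808


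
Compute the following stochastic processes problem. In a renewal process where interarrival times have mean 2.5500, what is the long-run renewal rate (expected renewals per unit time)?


Long-run renewal rate = 1/E(X)
= 1/2.5500
= 0.3922

0.3922


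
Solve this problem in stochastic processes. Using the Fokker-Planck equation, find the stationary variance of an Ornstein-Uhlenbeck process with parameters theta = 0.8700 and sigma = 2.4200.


Stationary variance = sigma^2 / (2*theta)
= 2.4200^2 / (2*0.8700)
= 5.8564 / 1.7400
= 3.3657

3.3657


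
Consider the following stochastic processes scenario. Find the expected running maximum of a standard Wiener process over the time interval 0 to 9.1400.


E(max B(s)) = sqrt(2t/pi)
= sqrt(2*9.1400/pi)
= sqrt(5.8187)
= 2.4122

2.4122


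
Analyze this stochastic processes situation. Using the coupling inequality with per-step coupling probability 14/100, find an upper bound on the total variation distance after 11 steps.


TV distance bound <= (1-delta)^n
= (1 - 0.1400)^11
= 0.8600^11
= 0.1903

0.1903


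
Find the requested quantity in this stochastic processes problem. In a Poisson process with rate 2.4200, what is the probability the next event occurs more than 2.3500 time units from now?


P(X > t) = exp(-lambda * t)
= exp(-2.4200 * 2.3500)
= exp(-5.6870) = 0.0034

0.0034


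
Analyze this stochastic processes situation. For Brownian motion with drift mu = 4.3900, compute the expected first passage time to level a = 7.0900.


Expected first passage time = a/mu
= 7.0900/4.3900
= 1.6150

1.6150


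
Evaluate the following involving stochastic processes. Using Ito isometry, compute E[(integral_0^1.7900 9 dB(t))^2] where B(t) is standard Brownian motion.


By Ito isometry: E[(int f dB)^2] = int f^2 dt
= 9^2 * 1.7900
= 81 * 1.7900 = 144.9900

144.9900


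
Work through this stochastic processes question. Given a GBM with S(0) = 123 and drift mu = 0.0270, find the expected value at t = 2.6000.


E[S(t)] = S(0) * exp(mu * t)
= 123 * exp(0.0270 * 2.6000)
= 123 * 1.0727
= 131.9449

131.9449


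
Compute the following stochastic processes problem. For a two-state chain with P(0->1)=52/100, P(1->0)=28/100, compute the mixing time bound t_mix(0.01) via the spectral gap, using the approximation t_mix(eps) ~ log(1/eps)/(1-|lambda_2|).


lambda_2 = |1 - p01 - p10| = |1 - 0.5200 - 0.2800| = 0.2000
t_mix ~ log(1/eps)/(1 - |lambda_2|)
= log(100)/(1 - 0.2000) = 4.6052/0.8000
= 5.7565

5.7565


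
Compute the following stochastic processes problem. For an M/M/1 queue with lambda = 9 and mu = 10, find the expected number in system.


rho = 9/10 = 0.9000
L = rho/(1-rho)
= 0.9000/0.1000
= 9.0000

9.0000


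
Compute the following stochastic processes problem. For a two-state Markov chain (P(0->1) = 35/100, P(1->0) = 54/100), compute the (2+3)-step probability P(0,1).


P^5 = P^2 * P^3
Computing via matrix multiplication of the transition matrix.
Entry (0,1) of P^5 = 0.3933

0.3933


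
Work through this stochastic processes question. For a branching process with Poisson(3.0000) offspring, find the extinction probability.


Since mu = 3.0000 > 1, extinction prob q < 1.
Solve s = exp(mu*(s-1)) iteratively.
q = 0.0595

0.0595


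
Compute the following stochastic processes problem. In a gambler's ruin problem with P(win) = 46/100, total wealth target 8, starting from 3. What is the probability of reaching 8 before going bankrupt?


Gambler's ruin formula:
r = q/p = 0.5400/0.4600 = 1.1739
P(win) = (1 - r^i)/(1 - r^N)
= (1 - 1.1739^3)/(1 - 1.1739^8)
= 0.2370

0.2370


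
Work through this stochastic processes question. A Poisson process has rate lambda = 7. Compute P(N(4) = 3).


P(N(t)=k) = (lambda*t)^k * exp(-lambda*t) / k!
lambda*t = 28
= 28^3 * exp(-28) / 3!
= 21952 * 6.9144e-13 / 6
= 2.5297e-09

2.5297e-09


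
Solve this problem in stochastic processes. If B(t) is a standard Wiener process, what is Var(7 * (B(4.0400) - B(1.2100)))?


Var(alpha*(B(t)-B(s))) = alpha^2 * (t-s)
= 7^2 * (4.0400 - 1.2100)
= 49 * 2.8300
= 138.6700

138.6700


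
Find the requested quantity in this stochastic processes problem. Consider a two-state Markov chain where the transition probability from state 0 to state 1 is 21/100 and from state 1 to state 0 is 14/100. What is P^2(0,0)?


Computing P^2 by matrix multiplication.
P = [[0.7900, 0.2100], [0.1400, 0.8600]]
After raising P to the power 2:
P^2(0,0) = 0.6535

0.6535


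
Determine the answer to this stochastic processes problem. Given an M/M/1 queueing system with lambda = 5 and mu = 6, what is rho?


rho = lambda/mu
= 5/6
= 0.8333

0.8333


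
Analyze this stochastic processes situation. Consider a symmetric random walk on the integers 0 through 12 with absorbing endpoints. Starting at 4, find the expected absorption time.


For symmetric RW on 0,...,N with absorbing barriers, E(i) = i*(N-i)
E(4) = 4 * 8 = 32

32


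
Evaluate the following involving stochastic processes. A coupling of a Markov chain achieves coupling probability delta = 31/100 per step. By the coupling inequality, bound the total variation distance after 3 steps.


TV distance bound <= (1-delta)^n
= (1 - 0.3100)^3
= 0.6900^3
= 0.3285

0.3285


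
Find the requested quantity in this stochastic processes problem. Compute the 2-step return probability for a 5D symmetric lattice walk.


P(return in 2 steps) = P(reverse first step) = 1/(2d)
= 1/10
= 0.1000

0.1000


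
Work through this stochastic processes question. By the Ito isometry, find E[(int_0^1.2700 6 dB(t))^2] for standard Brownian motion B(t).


By Ito isometry: E[(int f dB)^2] = int f^2 dt
= 6^2 * 1.2700
= 36 * 1.2700 = 45.7200

45.7200


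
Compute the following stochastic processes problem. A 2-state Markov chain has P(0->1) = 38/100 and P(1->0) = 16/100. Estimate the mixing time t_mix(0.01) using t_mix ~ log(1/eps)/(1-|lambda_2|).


lambda_2 = |1 - p01 - p10| = |1 - 0.3800 - 0.1600| = 0.4600
t_mix ~ log(1/eps)/(1 - |lambda_2|)
= log(100)/(1 - 0.4600) = 4.6052/0.5400
= 8.5281

8.5281


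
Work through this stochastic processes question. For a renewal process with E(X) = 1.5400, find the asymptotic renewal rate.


Long-run renewal rate = 1/E(X)
= 1/1.5400
= 0.6494

0.6494


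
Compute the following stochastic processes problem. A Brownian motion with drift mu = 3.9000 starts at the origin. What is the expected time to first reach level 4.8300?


Expected first passage time = a/mu
= 4.8300/3.9000
= 1.2385

1.2385


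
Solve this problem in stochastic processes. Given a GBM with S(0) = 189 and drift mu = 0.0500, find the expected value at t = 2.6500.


E[S(t)] = S(0) * exp(mu * t)
= 189 * exp(0.0500 * 2.6500)
= 189 * 1.1417
= 215.7773

215.7773


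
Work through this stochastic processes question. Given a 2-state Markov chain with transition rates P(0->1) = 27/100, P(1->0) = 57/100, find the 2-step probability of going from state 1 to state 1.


Computing P^2 by matrix multiplication.
P = [[0.7300, 0.2700], [0.5700, 0.4300]]
After raising P to the power 2:
P^2(1,1) = 0.3388

0.3388


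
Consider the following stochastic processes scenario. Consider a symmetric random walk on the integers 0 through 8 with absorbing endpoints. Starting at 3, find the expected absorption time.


For symmetric RW on 0,...,N with absorbing barriers, E(i) = i*(N-i)
E(3) = 3 * 5 = 15

15


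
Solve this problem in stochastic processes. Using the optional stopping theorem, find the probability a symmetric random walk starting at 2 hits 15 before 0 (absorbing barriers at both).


By optional stopping theorem: E(M at tau) = M(0) = 2
P(hit 15)*15 + P(hit 0)*0 = 2
P(hit 15) = (2 - 0)/(15 - 0) = 2/15 = 0.1333

0.1333


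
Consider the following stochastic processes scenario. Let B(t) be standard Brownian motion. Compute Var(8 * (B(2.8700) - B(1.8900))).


Var(alpha*(B(t)-B(s))) = alpha^2 * (t-s)
= 8^2 * (2.8700 - 1.8900)
= 64 * 0.9800
= 62.7200

62.7200


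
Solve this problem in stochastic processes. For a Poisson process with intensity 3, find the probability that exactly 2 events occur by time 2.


P(N(t)=k) = (lambda*t)^k * exp(-lambda*t) / k!
lambda*t = 6
= 6^2 * exp(-6) / 2!
= 36 * 0.0025 / 2
= 0.0446

0.0446


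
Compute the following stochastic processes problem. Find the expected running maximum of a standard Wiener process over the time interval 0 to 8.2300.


E(max B(s)) = sqrt(2t/pi)
= sqrt(2*8.2300/pi)
= sqrt(5.2394)
= 2.2890

2.2890


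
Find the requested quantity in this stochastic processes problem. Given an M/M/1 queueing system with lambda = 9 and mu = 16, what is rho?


rho = lambda/mu
= 9/16
= 0.5625

0.5625


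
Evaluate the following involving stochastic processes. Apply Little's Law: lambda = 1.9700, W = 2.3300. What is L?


Little's Law: L = lambda * W
= 1.9700 * 2.3300
= 4.5901

4.5901


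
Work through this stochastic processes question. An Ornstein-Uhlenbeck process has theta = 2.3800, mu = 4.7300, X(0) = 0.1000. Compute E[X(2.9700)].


E[X(t)] = mu + (X(0) - mu)*exp(-theta*t)
= 4.7300 + (0.1000 - 4.7300)*exp(-2.3800*2.9700)
= 4.7300 + -4.6300 * 8.5142e-04
= 4.7261

4.7261


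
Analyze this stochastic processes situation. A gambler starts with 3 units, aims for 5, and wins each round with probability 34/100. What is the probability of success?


Gambler's ruin formula:
r = q/p = 0.6600/0.3400 = 1.9412
P(win) = (1 - r^i)/(1 - r^N)
= (1 - 1.9412^3)/(1 - 1.9412^5)
= 0.2377

0.2377


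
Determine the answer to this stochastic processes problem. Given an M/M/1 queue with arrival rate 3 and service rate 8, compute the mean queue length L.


rho = 3/8 = 0.3750
L = rho/(1-rho)
= 0.3750/0.6250
= 0.6000

0.6000


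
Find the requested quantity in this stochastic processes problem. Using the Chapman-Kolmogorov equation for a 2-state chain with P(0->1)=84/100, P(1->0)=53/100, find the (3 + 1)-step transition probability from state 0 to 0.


P^4 = P^3 * P^1
Computing via matrix multiplication of the transition matrix.
Entry (0,0) of P^4 = 0.3984

0.3984


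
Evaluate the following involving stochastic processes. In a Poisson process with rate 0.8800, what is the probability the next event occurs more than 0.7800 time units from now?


P(X > t) = exp(-lambda * t)
= exp(-0.8800 * 0.7800)
= exp(-0.6864) = 0.5034

0.5034


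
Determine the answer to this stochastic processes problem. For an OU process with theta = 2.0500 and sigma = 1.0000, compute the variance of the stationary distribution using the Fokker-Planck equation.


Stationary variance = sigma^2 / (2*theta)
= 1.0000^2 / (2*2.0500)
= 1.0000 / 4.1000
= 0.2439

0.2439


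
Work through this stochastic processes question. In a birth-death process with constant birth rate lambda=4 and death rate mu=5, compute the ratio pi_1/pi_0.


For birth-death process, pi_n/pi_0 = (lambda/mu)^n
= (4/5)^1
= 0.8000

0.8000


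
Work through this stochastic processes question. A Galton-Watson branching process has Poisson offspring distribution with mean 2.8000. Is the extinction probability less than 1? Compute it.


Since mu = 2.8000 > 1, extinction prob q < 1.
Solve s = exp(mu*(s-1)) iteratively.
q = 0.0750

0.0750


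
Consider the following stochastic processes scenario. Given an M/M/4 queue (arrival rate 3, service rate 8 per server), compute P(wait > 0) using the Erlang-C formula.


a = lambda/mu = 0.3750
rho = a/c = 0.0938
Erlang-C formula applied:
C(c,a) = 6.2488e-04

6.2488e-04


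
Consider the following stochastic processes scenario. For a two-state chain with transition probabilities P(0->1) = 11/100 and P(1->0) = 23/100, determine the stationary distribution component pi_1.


Stationary distribution: pi_0 = p10/(p01+p10), pi_1 = p01/(p01+p10)
p01 = 0.1100, p10 = 0.2300
pi_1 = 0.3235

0.3235


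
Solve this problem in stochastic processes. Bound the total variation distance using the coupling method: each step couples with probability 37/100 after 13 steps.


TV distance bound <= (1-delta)^n
= (1 - 0.3700)^13
= 0.6300^13
= 0.0025

0.0025


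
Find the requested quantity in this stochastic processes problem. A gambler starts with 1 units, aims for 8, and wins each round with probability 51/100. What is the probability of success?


Gambler's ruin formula:
r = q/p = 0.4900/0.5100 = 0.9608
P(win) = (1 - r^i)/(1 - r^N)
= (1 - 0.9608^1)/(1 - 0.9608^8)
= 0.1432

0.1432


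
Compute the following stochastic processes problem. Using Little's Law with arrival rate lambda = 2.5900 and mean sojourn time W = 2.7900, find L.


Little's Law: L = lambda * W
= 2.5900 * 2.7900
= 7.2261

7.2261


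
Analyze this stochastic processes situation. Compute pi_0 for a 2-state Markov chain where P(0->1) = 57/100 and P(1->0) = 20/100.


Stationary distribution: pi_0 = p10/(p01+p10), pi_1 = p01/(p01+p10)
p01 = 0.5700, p10 = 0.2000
pi_0 = 0.2597

0.2597


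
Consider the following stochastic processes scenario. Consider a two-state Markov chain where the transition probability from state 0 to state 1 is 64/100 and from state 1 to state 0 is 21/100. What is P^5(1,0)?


Computing P^5 by matrix multiplication.
P = [[0.3600, 0.6400], [0.2100, 0.7900]]
After raising P to the power 5:
P^5(1,0) = 0.2470

0.2470


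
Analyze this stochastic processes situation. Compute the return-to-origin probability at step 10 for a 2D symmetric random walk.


P = C(10,5)^2 / 4^10
= 252^2 / 1048576
= 63504 / 1048576
= 0.0606

0.0606


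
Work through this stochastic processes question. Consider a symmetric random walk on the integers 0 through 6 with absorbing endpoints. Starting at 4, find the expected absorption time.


For symmetric RW on 0,...,N with absorbing barriers, E(i) = i*(N-i)
E(4) = 4 * 2 = 8

8


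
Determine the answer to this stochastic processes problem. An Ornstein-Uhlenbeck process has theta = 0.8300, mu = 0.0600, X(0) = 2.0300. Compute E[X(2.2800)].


E[X(t)] = mu + (X(0) - mu)*exp(-theta*t)
= 0.0600 + (2.0300 - 0.0600)*exp(-0.8300*2.2800)
= 0.0600 + 1.9700 * 0.1507
= 0.3569

0.3569


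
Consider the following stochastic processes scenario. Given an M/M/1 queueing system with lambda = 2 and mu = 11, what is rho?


rho = lambda/mu
= 2/11
= 0.1818

0.1818


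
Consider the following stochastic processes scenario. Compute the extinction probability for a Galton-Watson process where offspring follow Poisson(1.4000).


Since mu = 1.4000 > 1, extinction prob q < 1.
Solve s = exp(mu*(s-1)) iteratively.
q = 0.4890

0.4890


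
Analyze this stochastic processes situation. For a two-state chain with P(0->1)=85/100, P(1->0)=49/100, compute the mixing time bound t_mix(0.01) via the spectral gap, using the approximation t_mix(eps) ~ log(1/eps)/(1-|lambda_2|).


lambda_2 = |1 - p01 - p10| = |1 - 0.8500 - 0.4900| = 0.3400
t_mix ~ log(1/eps)/(1 - |lambda_2|)
= log(100)/(1 - 0.3400) = 4.6052/0.6600
= 6.9775

6.9775


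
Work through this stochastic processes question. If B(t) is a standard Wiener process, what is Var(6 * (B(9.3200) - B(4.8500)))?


Var(alpha*(B(t)-B(s))) = alpha^2 * (t-s)
= 6^2 * (9.3200 - 4.8500)
= 36 * 4.4700
= 160.9200

160.9200


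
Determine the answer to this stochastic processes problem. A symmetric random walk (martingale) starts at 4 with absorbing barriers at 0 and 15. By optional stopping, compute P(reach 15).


By optional stopping theorem: E(M at tau) = M(0) = 4
P(hit 15)*15 + P(hit 0)*0 = 4
P(hit 15) = (4 - 0)/(15 - 0) = 4/15 = 0.2667

0.2667


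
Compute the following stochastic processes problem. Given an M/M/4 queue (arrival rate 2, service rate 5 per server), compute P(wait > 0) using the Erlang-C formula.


a = lambda/mu = 0.4000
rho = a/c = 0.1000
Erlang-C formula applied:
C(c,a) = 7.9444e-04

7.9444e-04


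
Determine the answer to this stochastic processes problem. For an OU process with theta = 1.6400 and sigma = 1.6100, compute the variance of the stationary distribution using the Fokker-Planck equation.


Stationary variance = sigma^2 / (2*theta)
= 1.6100^2 / (2*1.6400)
= 2.5921 / 3.2800
= 0.7903

0.7903


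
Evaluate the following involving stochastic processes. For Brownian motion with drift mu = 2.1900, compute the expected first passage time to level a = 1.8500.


Expected first passage time = a/mu
= 1.8500/2.1900
= 0.8447

0.8447


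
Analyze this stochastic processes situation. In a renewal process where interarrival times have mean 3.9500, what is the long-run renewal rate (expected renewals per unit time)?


Long-run renewal rate = 1/E(X)
= 1/3.9500
= 0.2532

0.2532


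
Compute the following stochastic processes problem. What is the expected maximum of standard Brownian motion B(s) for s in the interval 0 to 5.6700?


E(max B(s)) = sqrt(2t/pi)
= sqrt(2*5.6700/pi)
= sqrt(3.6096)
= 1.8999

1.8999


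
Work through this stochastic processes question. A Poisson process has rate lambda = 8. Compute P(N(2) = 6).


P(N(t)=k) = (lambda*t)^k * exp(-lambda*t) / k!
lambda*t = 16
= 16^6 * exp(-16) / 6!
= 16777216 * 1.1254e-07 / 720
= 0.0026

0.0026


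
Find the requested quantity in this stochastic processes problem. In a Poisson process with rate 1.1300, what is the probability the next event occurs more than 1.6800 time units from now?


P(X > t) = exp(-lambda * t)
= exp(-1.1300 * 1.6800)
= exp(-1.8984) = 0.1498

0.1498


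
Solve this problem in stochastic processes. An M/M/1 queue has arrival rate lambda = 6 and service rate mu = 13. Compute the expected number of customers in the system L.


rho = 6/13 = 0.4615
L = rho/(1-rho)
= 0.4615/0.5385
= 0.8571

0.8571


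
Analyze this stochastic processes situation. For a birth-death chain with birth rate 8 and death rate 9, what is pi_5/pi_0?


For birth-death process, pi_n/pi_0 = (lambda/mu)^n
= (8/9)^5
= 0.5549

0.5549


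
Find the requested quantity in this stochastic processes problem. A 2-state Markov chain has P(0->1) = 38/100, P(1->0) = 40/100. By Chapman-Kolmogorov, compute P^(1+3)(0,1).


P^4 = P^1 * P^3
Computing via matrix multiplication of the transition matrix.
Entry (0,1) of P^4 = 0.4860

0.4860


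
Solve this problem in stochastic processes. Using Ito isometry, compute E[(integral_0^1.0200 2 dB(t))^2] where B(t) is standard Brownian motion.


By Ito isometry: E[(int f dB)^2] = int f^2 dt
= 2^2 * 1.0200
= 4 * 1.0200 = 4.0800

4.0800


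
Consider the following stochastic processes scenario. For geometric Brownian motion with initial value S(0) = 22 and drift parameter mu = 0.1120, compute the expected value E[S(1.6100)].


E[S(t)] = S(0) * exp(mu * t)
= 22 * exp(0.1120 * 1.6100)
= 22 * 1.1976
= 26.3472

26.3472


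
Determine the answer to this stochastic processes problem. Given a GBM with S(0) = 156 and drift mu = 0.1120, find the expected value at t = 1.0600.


E[S(t)] = S(0) * exp(mu * t)
= 156 * exp(0.1120 * 1.0600)
= 156 * 1.1261
= 175.6645

175.6645


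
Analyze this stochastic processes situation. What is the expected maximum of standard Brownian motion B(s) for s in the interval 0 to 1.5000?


E(max B(s)) = sqrt(2t/pi)
= sqrt(2*1.5000/pi)
= sqrt(0.9549)
= 0.9772

0.9772


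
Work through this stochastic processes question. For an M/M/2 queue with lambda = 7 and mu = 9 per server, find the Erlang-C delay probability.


a = lambda/mu = 0.7778
rho = a/c = 0.3889
Erlang-C formula applied:
C(c,a) = 0.2178

0.2178


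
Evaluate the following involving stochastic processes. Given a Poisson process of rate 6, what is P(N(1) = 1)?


P(N(t)=k) = (lambda*t)^k * exp(-lambda*t) / k!
lambda*t = 6
= 6^1 * exp(-6) / 1!
= 6 * 0.0025 / 1
= 0.0149

0.0149


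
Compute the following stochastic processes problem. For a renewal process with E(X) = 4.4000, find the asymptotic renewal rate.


Long-run renewal rate = 1/E(X)
= 1/4.4000
= 0.2273

0.2273


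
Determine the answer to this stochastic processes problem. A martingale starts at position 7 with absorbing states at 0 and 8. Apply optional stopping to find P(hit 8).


By optional stopping theorem: E(M at tau) = M(0) = 7
P(hit 8)*8 + P(hit 0)*0 = 7
P(hit 8) = (7 - 0)/(8 - 0) = 7/8 = 0.8750

0.8750


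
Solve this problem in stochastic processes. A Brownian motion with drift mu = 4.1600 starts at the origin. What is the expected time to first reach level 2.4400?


Expected first passage time = a/mu
= 2.4400/4.1600
= 0.5865

0.5865


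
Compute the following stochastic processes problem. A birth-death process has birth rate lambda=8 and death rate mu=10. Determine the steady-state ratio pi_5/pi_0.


For birth-death process, pi_n/pi_0 = (lambda/mu)^n
= (8/10)^5
= 0.3277

0.3277


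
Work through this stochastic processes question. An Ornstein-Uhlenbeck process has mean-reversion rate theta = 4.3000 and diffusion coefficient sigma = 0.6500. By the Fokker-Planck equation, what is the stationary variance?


Stationary variance = sigma^2 / (2*theta)
= 0.6500^2 / (2*4.3000)
= 0.4225 / 8.6000
= 0.0491

0.0491


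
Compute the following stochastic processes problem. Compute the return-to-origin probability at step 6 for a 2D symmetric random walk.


P = C(6,3)^2 / 4^6
= 20^2 / 4096
= 400 / 4096
= 0.0977

0.0977


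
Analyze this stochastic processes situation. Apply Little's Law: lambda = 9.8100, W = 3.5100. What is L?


Little's Law: L = lambda * W
= 9.8100 * 3.5100
= 34.4331

34.4331


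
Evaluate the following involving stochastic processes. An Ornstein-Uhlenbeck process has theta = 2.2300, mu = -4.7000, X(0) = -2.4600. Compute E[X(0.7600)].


E[X(t)] = mu + (X(0) - mu)*exp(-theta*t)
= -4.7000 + (-2.4600 - -4.7000)*exp(-2.2300*0.7600)
= -4.7000 + 2.2400 * 0.1836
= -4.2887

-4.2887


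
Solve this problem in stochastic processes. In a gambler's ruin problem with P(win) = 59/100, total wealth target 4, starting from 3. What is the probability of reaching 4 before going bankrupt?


Gambler's ruin formula:
r = q/p = 0.4100/0.5900 = 0.6949
P(win) = (1 - r^i)/(1 - r^N)
= (1 - 0.6949^3)/(1 - 0.6949^4)
= 0.8665

0.8665


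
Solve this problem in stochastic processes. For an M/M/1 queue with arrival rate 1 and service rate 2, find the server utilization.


rho = lambda/mu
= 1/2
= 0.5000

0.5000


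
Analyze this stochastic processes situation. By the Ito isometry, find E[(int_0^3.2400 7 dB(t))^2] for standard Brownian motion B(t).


By Ito isometry: E[(int f dB)^2] = int f^2 dt
= 7^2 * 3.2400
= 49 * 3.2400 = 158.7600

158.7600


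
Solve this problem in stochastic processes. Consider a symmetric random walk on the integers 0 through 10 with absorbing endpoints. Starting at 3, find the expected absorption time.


For symmetric RW on 0,...,N with absorbing barriers, E(i) = i*(N-i)
E(3) = 3 * 7 = 21

21


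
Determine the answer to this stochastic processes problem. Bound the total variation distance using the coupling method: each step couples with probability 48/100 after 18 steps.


TV distance bound <= (1-delta)^n
= (1 - 0.4800)^18
= 0.5200^18
= 7.7279e-06

7.7279e-06


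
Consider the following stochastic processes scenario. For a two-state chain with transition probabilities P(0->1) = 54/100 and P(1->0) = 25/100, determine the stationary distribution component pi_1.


Stationary distribution: pi_0 = p10/(p01+p10), pi_1 = p01/(p01+p10)
p01 = 0.5400, p10 = 0.2500
pi_1 = 0.6835

0.6835


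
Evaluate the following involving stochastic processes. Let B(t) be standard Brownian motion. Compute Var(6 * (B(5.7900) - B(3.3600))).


Var(alpha*(B(t)-B(s))) = alpha^2 * (t-s)
= 6^2 * (5.7900 - 3.3600)
= 36 * 2.4300
= 87.4800

87.4800


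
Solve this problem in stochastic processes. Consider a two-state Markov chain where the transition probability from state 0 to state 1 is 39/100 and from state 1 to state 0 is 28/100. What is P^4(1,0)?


Computing P^4 by matrix multiplication.
P = [[0.6100, 0.3900], [0.2800, 0.7200]]
After raising P to the power 4:
P^4(1,0) = 0.4130

0.4130
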